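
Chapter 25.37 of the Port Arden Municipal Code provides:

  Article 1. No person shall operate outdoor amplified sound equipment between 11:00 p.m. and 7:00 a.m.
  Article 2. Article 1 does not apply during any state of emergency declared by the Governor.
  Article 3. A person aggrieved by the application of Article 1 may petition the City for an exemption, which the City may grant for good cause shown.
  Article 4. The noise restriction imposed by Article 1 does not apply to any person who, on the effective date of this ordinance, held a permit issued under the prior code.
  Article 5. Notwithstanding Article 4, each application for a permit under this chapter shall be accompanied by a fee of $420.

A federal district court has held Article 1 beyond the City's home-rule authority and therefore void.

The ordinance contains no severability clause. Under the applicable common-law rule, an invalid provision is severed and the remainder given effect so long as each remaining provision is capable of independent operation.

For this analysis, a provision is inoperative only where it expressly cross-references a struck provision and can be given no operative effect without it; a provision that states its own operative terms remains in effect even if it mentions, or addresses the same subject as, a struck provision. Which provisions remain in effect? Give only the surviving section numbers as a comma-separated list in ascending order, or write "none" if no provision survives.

5

Article 1 is struck. The only function of Article 2 is the emergency suspension of Article 1, so it cannot stand once Article 1 is removed. Article 3 has no operative effect of its own apart from Article 1 and is therefore inoperative. Article 4 merely fixes the grandfather exemption from Article 1; with Article 1 gone it has nothing to operate on and falls away. Article 5 mentions Article 4 but its own obligation stands independently of Article 4, so Article 5 is not affected. Under the stated default rule, only provisions that cannot operate independently fall away; the rest are enforced. Only Article 5 remains in effect.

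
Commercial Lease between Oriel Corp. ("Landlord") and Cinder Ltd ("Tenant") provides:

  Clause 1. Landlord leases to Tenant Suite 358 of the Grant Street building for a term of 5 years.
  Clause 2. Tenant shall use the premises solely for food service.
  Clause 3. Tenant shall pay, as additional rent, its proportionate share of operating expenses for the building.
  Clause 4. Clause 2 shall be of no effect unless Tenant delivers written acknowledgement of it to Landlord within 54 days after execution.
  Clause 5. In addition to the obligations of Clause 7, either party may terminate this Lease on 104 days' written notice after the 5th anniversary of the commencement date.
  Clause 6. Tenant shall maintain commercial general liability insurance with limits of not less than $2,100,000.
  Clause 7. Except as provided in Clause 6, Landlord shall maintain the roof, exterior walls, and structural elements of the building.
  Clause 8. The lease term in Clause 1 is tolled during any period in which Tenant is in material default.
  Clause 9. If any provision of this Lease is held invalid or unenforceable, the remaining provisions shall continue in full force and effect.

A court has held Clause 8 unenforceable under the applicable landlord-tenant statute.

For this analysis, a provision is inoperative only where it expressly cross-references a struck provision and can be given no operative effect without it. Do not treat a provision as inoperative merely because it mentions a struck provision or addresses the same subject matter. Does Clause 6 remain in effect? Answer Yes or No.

Yes

Clause 8 is struck. Nothing else in the Lease is defined by reference to Clause 8. Under the severability clause in Clause 9, the remaining provisions continue in force. That leaves Clause 1, Clause 2, Clause 3, Clause 4, Clause 5, Clause 6, Clause 7, and Clause 9 in effect. Clause 6 is among the surviving provisions, so the answer is yes.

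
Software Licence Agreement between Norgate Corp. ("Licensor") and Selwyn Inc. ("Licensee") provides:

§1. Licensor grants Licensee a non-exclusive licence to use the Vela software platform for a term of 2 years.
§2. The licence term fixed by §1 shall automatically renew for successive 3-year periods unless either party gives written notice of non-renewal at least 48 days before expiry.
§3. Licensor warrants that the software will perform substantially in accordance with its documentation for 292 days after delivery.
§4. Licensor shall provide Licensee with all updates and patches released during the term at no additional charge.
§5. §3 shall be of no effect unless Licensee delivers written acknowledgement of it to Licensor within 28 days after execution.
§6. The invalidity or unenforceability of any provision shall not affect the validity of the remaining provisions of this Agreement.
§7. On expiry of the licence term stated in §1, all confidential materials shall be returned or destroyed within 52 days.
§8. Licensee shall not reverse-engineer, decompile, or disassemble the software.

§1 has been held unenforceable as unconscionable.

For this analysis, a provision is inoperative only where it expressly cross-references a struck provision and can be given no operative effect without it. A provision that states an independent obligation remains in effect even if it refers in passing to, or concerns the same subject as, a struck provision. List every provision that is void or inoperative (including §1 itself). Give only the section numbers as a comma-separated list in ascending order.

1, 2, 7

§1 is struck. §2 does nothing except set the renewal of the licence term by reference to §1; with §1 gone it has no independent effect and is inoperative. §7 merely fixes the return obligation tied to §1; with §1 gone it has nothing to operate on and falls away. Under the severability clause in §6, the remaining provisions continue in force. That leaves §3, §4, §5, §6, and §8 in effect.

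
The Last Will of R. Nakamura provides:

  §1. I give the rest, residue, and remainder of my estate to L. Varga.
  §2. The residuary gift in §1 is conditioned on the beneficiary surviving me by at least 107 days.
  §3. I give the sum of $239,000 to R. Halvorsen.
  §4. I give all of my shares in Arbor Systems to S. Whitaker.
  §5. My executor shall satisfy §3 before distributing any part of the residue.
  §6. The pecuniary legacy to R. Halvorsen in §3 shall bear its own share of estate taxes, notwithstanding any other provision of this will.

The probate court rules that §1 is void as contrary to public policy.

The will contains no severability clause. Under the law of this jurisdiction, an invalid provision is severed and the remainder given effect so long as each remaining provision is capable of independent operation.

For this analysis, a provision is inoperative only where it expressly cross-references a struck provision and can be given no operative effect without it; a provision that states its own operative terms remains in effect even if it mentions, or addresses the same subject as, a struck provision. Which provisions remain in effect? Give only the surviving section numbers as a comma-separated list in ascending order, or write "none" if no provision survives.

§1 is struck. §2 operates only by reference to §1, so it falls with §1. Under the stated default rule, only provisions that cannot operate independently fall away; the rest are enforced. That leaves §3, §4, §5, and §6 in effect.

3, 4, 5, 6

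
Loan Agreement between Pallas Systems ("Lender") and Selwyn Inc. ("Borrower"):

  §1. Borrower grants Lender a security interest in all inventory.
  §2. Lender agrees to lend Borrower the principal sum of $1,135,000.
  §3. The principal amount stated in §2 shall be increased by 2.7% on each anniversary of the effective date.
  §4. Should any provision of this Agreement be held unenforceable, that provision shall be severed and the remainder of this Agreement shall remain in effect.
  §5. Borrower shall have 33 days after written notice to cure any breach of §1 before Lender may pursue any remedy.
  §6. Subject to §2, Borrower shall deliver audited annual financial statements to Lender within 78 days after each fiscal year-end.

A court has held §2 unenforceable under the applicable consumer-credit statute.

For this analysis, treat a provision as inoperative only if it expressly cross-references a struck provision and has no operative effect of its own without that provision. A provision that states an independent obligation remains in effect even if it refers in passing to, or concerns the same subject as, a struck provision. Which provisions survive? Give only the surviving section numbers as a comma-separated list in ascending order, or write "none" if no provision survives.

1, 4, 5, 6

§2 is struck. §3 does nothing except set the escalation of the principal amount by reference to §2; with §2 gone it has no independent effect and is inoperative. Although §6 refers to §2, its operative terms do not depend on §2, so it remains in effect. §4 is a severability clause and preserves every provision that can still be given independent effect. That leaves §1, §4, §5, and §6 in effect.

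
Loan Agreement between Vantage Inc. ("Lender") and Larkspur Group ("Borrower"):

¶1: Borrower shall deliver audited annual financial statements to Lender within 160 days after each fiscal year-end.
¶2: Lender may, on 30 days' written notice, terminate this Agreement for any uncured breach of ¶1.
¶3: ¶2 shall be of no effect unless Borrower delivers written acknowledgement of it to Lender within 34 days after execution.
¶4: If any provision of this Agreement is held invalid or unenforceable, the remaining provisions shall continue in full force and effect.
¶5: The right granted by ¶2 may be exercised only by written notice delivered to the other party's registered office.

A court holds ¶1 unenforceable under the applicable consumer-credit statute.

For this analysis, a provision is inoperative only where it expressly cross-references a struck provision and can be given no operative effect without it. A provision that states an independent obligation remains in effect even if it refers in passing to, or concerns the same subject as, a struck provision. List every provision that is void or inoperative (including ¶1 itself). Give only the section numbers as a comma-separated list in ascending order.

1, 2, 3, 5

¶1 is struck. The only function of ¶2 is the termination right for breach of ¶1, so it cannot stand once ¶1 is removed. The only function of ¶3 is the acknowledgement condition for ¶2, so it cannot stand once ¶2 is removed. ¶5 has no operative effect of its own apart from ¶2 and is therefore inoperative. ¶4 is a severability clause and preserves every provision that can still be given independent effect. Only ¶4 remains in effect.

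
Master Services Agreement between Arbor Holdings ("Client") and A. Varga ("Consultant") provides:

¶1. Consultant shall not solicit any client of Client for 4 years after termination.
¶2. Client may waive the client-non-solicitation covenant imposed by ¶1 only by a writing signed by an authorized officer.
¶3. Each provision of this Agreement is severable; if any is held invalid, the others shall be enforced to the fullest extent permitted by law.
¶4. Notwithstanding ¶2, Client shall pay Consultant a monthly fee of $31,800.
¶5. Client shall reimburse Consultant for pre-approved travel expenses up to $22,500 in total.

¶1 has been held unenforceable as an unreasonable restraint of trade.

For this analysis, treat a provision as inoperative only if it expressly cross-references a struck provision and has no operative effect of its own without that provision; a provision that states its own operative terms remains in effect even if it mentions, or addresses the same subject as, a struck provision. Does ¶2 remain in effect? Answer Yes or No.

¶1 is struck. ¶2 operates only by reference to ¶1, so it falls with ¶1. Although ¶4 refers to ¶2, its operative terms do not depend on ¶2, so it remains in effect. Under the severability clause in ¶3, the remaining provisions continue in force. The provisions still in force are ¶3, ¶4, and ¶5. ¶2 is among the inoperative provisions, so the answer is no.

No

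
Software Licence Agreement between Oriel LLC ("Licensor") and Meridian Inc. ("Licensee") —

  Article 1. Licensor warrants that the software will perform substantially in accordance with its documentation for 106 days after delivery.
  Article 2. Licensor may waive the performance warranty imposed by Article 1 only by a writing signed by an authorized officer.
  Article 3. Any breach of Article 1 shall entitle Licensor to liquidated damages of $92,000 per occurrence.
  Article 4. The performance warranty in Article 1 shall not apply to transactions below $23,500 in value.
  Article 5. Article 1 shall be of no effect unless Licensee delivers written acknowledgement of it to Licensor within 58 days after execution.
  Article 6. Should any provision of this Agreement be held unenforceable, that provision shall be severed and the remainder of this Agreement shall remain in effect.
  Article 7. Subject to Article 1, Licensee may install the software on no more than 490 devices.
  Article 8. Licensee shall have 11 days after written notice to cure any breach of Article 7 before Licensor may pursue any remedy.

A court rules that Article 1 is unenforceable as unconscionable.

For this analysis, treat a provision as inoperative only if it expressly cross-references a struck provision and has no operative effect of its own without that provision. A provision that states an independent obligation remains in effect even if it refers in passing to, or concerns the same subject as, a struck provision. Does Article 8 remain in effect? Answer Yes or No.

Article 1 is struck. Article 2 merely fixes the waiver condition for Article 1; with Article 1 gone it has nothing to operate on and falls away. Article 3 has no operative effect of its own apart from Article 1 and is therefore inoperative. Article 4 operates only by reference to Article 1, so it falls with Article 1. Article 5 merely fixes the acknowledgement condition for Article 1; with Article 1 gone it has nothing to operate on and falls away. Although Article 7 refers to Article 1, its operative terms do not depend on Article 1, so it remains in effect. Under the severability clause in Article 6, the remaining provisions continue in force. Article 6, Article 7, and Article 8 remain in effect. Article 8 is among the surviving provisions, so the answer is yes.

Yes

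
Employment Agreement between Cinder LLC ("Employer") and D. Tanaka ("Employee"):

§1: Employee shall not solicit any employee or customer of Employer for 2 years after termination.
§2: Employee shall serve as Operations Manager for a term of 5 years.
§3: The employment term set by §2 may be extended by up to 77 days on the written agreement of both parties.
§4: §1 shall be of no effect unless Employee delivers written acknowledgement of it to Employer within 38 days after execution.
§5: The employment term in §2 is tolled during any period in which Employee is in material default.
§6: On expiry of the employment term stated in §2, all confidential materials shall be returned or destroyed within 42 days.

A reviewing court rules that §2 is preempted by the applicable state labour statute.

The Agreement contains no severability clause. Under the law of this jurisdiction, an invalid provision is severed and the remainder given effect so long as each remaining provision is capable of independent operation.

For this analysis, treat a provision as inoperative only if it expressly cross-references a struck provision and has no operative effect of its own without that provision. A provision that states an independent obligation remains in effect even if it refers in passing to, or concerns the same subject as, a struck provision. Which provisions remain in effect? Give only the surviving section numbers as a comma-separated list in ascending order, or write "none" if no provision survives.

§2 is struck. §3 has no operative effect of its own apart from §2 and is therefore inoperative. §5 has no operative effect of its own apart from §2 and is therefore inoperative. §6 has no operative effect of its own apart from §2 and is therefore inoperative. With no severability clause, the stated default rule severs what cannot stand and enforces each remaining provision that can operate on its own. §1 and §4 remain in effect.

1, 4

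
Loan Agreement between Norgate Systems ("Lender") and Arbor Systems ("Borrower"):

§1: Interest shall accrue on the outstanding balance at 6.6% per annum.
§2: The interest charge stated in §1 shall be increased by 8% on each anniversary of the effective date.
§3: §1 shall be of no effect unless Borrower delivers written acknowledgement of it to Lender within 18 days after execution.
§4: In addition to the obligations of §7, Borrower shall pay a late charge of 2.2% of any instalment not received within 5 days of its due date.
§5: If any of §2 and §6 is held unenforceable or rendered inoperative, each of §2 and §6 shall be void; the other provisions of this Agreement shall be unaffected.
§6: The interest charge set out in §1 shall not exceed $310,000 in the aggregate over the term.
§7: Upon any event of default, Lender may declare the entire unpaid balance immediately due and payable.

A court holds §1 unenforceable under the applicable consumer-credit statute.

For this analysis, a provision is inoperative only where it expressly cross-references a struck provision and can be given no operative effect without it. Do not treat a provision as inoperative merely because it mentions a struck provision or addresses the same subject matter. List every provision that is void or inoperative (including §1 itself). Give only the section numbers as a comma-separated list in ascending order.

1, 2, 3, 6

§1 is struck. §2 has no operative effect of its own apart from §1 and is therefore inoperative. §3 operates only by reference to §1, so it falls with §1. §6 operates only by reference to §1, so it falls with §1. §5 declares §2 and §6 mutually dependent; since one of them has fallen, all of them are of no effect. The remainder continues in force under §5. §4, §5, and §7 remain in effect.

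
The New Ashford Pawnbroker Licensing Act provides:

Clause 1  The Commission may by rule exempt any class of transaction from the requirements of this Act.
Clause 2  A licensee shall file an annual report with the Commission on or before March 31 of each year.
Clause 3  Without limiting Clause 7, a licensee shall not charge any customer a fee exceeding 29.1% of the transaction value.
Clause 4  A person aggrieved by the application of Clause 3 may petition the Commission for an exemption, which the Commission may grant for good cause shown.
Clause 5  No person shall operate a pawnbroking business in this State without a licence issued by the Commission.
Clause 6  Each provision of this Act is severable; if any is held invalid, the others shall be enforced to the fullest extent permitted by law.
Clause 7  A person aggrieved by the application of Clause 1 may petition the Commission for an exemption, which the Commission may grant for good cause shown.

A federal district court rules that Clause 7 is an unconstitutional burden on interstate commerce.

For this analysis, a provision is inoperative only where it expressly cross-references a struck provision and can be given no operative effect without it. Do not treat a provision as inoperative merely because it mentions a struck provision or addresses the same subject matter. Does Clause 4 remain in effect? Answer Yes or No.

Yes

Clause 7 is struck. Although Clause 3 refers to Clause 7, its operative terms do not depend on Clause 7, so it remains in effect. Nothing else in the Act is defined by reference to Clause 7. Under the severability clause in Clause 6, the remaining provisions continue in force. That leaves Clause 1, Clause 2, Clause 3, Clause 4, Clause 5, and Clause 6 in effect. Clause 4 is among the surviving provisions, so the answer is yes.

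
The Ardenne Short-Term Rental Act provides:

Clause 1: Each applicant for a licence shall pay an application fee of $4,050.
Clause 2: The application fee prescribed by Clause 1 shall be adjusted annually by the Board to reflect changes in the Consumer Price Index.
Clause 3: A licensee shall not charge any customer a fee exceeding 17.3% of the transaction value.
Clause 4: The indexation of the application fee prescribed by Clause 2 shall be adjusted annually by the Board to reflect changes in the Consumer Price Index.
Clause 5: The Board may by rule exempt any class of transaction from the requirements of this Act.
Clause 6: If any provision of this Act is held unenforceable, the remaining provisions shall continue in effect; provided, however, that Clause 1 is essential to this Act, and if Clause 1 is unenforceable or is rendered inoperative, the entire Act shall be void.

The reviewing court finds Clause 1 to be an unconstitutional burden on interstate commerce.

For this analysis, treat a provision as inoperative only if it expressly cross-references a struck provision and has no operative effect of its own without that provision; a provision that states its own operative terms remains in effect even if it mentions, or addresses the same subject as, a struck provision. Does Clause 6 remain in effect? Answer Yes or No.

No

Clause 1 is struck. Clause 2 operates only by reference to Clause 1, so it falls with Clause 1. Clause 4 operates only by reference to Clause 2, so it falls with Clause 2. Clause 6 makes Clause 1 an essential term, and Clause 1 is the provision held invalid; under Clause 6, the entire Act is therefore void. No provision of the Act survives. Clause 6 is among the inoperative provisions, so the answer is no.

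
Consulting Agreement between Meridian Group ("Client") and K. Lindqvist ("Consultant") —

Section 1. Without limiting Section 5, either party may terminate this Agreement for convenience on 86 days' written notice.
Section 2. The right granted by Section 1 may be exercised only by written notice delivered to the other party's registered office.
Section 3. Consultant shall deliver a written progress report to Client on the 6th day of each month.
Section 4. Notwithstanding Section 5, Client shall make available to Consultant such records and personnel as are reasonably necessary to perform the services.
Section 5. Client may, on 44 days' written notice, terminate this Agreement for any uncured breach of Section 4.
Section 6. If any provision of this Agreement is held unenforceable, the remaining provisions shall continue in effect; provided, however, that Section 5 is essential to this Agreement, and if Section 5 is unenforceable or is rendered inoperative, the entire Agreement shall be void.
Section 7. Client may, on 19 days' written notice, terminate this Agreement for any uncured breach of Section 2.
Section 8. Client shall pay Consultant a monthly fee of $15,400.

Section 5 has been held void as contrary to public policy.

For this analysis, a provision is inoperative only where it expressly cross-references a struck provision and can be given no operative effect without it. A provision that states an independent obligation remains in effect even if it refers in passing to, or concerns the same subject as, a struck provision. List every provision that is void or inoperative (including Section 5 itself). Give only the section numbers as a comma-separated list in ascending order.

1, 2, 3, 4, 5, 6, 7, 8

Section 5 is struck. No other provision's operative terms depend on Section 5. Section 6 makes Section 5 an essential term, and Section 5 is the provision held invalid; under Section 6, the entire Agreement is therefore void. No provision of the Agreement survives.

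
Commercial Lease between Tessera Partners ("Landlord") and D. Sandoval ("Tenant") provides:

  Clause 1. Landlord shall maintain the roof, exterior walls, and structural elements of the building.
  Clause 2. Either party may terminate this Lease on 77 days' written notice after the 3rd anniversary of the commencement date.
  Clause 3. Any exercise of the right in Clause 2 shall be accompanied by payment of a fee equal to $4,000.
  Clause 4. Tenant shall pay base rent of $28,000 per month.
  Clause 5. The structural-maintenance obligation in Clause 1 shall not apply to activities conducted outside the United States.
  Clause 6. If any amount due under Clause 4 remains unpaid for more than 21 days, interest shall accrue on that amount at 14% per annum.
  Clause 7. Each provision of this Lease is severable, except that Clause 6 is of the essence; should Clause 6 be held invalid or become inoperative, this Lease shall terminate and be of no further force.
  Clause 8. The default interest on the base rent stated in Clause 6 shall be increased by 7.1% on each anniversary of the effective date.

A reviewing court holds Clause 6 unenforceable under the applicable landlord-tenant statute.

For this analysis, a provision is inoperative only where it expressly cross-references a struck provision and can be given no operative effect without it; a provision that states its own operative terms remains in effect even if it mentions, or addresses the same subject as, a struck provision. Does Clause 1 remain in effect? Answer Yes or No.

No

Clause 6 is struck. Clause 8 does nothing except set the escalation of the default interest on the base rent by reference to Clause 6; with Clause 6 gone it has no independent effect and is inoperative. Clause 7 makes Clause 6 an essential term, and Clause 6 is the provision held invalid; under Clause 7, the entire Lease is therefore void. No provision of the Lease survives. Clause 1 is among the inoperative provisions, so the answer is no.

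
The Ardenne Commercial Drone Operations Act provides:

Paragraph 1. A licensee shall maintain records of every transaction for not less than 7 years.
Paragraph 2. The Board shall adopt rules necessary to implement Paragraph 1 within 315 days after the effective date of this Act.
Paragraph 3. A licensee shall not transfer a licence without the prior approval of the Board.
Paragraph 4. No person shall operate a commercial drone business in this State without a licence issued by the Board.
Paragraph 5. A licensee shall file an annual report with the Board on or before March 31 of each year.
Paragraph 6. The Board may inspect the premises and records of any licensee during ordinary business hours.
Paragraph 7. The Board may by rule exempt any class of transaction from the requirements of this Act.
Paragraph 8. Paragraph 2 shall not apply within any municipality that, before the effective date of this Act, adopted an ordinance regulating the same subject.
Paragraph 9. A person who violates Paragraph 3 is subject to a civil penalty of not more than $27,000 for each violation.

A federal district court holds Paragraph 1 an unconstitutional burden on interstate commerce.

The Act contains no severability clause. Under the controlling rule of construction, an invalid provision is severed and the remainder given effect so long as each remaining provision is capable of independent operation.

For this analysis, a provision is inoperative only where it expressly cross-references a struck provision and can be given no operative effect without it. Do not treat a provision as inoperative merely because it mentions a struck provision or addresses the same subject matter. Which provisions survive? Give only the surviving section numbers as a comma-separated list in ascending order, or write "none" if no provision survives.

3, 4, 5, 6, 7, 9

Paragraph 1 is struck. The only function of Paragraph 2 is the rulemaking mandate for Paragraph 1, so it cannot stand once Paragraph 1 is removed. Paragraph 8 has no operative effect of its own apart from Paragraph 2 and is therefore inoperative. With no severability clause, the stated default rule severs what cannot stand and enforces each remaining provision that can operate on its own. Paragraph 3, Paragraph 4, Paragraph 5, Paragraph 6, Paragraph 7, and Paragraph 9 remain in effect.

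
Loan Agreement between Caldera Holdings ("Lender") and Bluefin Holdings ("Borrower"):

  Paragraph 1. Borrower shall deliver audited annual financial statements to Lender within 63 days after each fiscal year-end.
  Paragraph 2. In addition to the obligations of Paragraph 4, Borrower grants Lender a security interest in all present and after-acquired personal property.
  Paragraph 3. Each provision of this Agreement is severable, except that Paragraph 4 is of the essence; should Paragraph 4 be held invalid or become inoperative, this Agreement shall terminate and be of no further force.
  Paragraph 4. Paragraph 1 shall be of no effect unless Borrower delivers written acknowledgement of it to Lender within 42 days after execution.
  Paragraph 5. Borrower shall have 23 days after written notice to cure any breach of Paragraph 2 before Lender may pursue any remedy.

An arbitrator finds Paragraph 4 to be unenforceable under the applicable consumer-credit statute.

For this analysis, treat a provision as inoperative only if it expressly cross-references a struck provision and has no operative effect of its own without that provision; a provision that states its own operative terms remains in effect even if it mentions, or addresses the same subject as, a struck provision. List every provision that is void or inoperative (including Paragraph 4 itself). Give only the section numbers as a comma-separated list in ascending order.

Paragraph 4 is struck. No other provision's operative terms depend on Paragraph 4. Paragraph 3 makes Paragraph 4 an essential term, and Paragraph 4 is the provision held invalid; under Paragraph 3, the entire Agreement is therefore void. No provision of the Agreement survives.

1, 2, 3, 4, 5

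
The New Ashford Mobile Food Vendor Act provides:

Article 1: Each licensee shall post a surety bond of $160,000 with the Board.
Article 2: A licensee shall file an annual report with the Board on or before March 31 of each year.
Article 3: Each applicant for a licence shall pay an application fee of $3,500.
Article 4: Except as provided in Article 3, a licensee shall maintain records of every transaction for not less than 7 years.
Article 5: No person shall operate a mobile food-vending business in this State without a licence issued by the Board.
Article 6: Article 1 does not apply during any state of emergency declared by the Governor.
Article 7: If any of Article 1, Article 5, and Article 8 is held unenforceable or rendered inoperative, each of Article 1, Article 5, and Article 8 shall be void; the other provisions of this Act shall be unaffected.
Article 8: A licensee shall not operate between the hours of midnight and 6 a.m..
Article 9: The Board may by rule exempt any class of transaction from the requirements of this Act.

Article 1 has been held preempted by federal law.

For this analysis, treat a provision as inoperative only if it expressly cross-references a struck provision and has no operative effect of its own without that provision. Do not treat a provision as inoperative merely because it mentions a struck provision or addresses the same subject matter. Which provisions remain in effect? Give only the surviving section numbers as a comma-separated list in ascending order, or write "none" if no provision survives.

Article 1 is struck. Article 6 merely fixes the emergency suspension of Article 1; with Article 1 gone it has nothing to operate on and falls away. Article 7 declares Article 1, Article 5, and Article 8 mutually dependent; since one of them has fallen, all of them are of no effect. That brings down Article 5 and Article 8 as well. The remainder continues in force under Article 7. That leaves Article 2, Article 3, Article 4, Article 7, and Article 9 in effect.

2, 3, 4, 7, 9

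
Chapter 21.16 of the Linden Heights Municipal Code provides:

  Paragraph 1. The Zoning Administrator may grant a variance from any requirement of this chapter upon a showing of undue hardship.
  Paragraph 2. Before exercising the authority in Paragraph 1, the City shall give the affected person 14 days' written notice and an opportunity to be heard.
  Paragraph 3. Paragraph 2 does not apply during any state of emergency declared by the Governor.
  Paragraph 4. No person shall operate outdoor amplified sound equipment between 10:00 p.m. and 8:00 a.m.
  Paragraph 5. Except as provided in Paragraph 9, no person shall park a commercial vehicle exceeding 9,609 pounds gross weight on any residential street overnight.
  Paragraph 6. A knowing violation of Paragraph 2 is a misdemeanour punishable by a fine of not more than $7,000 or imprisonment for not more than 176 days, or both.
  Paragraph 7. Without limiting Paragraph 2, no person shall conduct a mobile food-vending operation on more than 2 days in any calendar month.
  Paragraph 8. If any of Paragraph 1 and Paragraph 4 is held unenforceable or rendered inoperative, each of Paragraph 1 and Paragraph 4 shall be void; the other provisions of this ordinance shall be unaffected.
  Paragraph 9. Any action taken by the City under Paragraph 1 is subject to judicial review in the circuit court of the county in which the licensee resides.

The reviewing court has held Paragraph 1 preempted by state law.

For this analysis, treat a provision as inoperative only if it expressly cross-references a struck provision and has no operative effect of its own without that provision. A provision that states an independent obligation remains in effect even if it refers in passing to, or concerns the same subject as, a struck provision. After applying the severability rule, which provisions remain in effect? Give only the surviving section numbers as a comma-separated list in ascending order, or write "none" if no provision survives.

Paragraph 1 is struck. Paragraph 2 has no operative effect of its own apart from Paragraph 1 and is therefore inoperative. Paragraph 9 operates only by reference to Paragraph 1, so it falls with Paragraph 1. The only function of Paragraph 3 is the emergency suspension of Paragraph 2, so it cannot stand once Paragraph 2 is removed. Paragraph 6 has no operative effect of its own apart from Paragraph 2 and is therefore inoperative. Paragraph 5 mentions Paragraph 9 but its own obligation stands independently of Paragraph 9, so Paragraph 5 is not affected. Although Paragraph 7 refers to Paragraph 2, its operative terms do not depend on Paragraph 2, so it remains in effect. Paragraph 8 declares Paragraph 1 and Paragraph 4 mutually dependent; since one of them has fallen, all of them are of no effect. That brings down Paragraph 4 as well. The remainder continues in force under Paragraph 8. That leaves Paragraph 5, Paragraph 7, and Paragraph 8 in effect.

5, 7, 8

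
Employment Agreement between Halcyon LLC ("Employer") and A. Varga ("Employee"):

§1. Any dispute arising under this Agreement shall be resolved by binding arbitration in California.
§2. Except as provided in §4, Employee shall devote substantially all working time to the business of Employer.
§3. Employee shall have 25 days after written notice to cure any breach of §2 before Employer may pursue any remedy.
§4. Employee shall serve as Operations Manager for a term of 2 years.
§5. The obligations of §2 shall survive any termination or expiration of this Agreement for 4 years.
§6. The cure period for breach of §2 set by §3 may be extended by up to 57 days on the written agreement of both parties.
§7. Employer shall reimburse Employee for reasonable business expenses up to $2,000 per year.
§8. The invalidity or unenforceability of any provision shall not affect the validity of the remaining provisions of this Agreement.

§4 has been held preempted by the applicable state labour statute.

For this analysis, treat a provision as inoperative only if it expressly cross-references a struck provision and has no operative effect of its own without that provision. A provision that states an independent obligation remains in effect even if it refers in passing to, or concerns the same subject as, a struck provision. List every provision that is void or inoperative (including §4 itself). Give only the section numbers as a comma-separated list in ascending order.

§4 is struck. Although §2 refers to §4, its operative terms do not depend on §4, so it remains in effect. Nothing else in the Agreement is defined by reference to §4. §8 is a severability clause and preserves every provision that can still be given independent effect. §1, §2, §3, §5, §6, §7, and §8 remain in effect.

4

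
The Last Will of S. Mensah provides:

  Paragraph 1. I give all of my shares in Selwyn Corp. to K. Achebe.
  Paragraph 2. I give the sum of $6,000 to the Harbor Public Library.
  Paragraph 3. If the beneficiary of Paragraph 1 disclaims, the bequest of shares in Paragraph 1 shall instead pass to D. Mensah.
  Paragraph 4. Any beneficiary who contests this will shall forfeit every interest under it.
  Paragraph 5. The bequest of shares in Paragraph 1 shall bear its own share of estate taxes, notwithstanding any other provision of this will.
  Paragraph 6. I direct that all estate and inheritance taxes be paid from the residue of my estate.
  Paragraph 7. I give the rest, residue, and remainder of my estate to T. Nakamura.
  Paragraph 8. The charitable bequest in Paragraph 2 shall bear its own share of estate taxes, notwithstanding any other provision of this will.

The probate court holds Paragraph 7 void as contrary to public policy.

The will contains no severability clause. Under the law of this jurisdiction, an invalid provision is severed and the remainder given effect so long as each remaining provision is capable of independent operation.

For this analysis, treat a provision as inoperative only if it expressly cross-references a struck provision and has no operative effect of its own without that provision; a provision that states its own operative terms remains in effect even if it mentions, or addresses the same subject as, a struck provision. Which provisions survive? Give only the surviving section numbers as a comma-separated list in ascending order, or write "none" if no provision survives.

Paragraph 7 is struck. Nothing else in the will is defined by reference to Paragraph 7. Under the stated default rule, only provisions that cannot operate independently fall away; the rest are enforced. That leaves Paragraph 1, Paragraph 2, Paragraph 3, Paragraph 4, Paragraph 5, Paragraph 6, and Paragraph 8 in effect.

1, 2, 3, 4, 5, 6, 8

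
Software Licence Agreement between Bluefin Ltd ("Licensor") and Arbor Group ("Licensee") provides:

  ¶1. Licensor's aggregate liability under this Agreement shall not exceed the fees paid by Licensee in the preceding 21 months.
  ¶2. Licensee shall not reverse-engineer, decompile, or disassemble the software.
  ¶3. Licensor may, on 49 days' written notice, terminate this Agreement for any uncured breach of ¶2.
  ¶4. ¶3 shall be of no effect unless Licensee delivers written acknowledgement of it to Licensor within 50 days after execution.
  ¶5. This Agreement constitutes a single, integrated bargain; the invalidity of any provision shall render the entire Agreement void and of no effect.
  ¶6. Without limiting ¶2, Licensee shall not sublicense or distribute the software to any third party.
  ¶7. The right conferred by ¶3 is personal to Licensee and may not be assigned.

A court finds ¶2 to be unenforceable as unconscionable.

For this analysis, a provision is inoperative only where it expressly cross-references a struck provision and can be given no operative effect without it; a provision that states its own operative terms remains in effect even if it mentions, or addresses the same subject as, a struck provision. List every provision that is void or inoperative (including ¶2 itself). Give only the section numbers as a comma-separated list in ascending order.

¶2 is struck. ¶3 has no operative effect of its own apart from ¶2 and is therefore inoperative. ¶4 has no operative effect of its own apart from ¶3 and is therefore inoperative. ¶7 has no operative effect of its own apart from ¶3 and is therefore inoperative. ¶5 provides that the Agreement is not severable, so the invalidity of any one provision voids the entire Agreement. No provision of the Agreement survives.

1, 2, 3, 4, 5, 6, 7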